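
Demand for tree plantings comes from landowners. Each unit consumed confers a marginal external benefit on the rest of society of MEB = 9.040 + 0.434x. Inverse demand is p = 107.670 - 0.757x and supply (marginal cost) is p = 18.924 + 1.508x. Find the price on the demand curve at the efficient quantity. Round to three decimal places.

Social marginal benefit = demand + MEB = 116.710 - 0.323x.
Set SMB = MC: 116.710 - 0.323x = 18.924 + 1.508x → x* = 53.4058.
Consumer price on the demand curve at x*: 107.670 − 0.757×53.4058 = 67.2418.

P = 67.242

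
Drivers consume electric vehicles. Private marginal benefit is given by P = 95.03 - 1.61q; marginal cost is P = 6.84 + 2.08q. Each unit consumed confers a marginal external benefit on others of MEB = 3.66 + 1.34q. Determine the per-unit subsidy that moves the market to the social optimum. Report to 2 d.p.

Social marginal benefit = demand + MEB = 98.69 - 0.27q.
Set SMB = MC: 98.69 - 0.27q = 6.84 + 2.08q → q* = 39.0851.
The Pigouvian subsidy equals MEB at q*: 3.66 + 1.34×39.0851 = 56.0340.

subsidy = 56.03 per unit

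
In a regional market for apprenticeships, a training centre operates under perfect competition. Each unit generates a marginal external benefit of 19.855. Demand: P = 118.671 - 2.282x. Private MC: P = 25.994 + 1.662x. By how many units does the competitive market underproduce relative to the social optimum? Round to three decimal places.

Market equilibrium (private): 25.994 + 1.662x = 118.671 - 2.282x → x_m = 23.4982.
Social marginal cost = private MC − MEB = 6.139 + 1.662x.
Set SMC = demand: 6.139 + 1.662x = 118.671 - 2.282x → x* = 28.5325.
Gap = |23.4982 − 28.5325| = 5.0343.

5.034 units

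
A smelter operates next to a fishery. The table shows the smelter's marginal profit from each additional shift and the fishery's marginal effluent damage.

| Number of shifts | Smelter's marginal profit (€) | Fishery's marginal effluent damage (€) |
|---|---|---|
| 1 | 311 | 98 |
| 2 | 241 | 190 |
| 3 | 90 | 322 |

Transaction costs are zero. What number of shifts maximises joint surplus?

2

Bargaining reaches the level where marginal profit last exceeds marginal effluent damage.
That holds through level 2 (241 ≥ 190) but not at 3 (90 < 322).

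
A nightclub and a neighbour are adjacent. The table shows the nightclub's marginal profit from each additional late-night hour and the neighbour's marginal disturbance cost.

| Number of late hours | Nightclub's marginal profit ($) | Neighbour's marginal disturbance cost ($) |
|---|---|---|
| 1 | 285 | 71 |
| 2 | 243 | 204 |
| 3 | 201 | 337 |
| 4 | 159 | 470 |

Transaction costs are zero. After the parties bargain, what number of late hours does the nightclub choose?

2

Bargaining reaches the level where marginal profit last exceeds marginal disturbance cost.
That holds through level 2 (243 ≥ 204) but not at 3 (201 < 337).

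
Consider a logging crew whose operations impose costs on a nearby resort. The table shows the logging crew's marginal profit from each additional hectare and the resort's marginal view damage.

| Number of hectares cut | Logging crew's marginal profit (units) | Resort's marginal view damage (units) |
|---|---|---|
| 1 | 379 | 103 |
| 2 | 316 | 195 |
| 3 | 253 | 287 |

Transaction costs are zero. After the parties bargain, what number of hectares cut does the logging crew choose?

Bargaining reaches the level where marginal profit last exceeds marginal view damage.
That holds through level 2 (316 ≥ 195) but not at 3 (253 < 287).

2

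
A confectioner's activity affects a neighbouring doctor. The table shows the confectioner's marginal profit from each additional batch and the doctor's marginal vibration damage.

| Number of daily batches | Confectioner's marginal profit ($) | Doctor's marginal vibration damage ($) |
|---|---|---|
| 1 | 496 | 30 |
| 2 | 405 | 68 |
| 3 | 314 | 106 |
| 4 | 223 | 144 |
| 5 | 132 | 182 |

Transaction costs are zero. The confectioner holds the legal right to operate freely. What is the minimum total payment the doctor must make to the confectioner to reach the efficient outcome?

Left alone the confectioner would choose level 5 (marginal profit stays positive).
Efficient level: k* = 4 (marginal profit ≥ marginal vibration damage through 4).
The doctor must at least cover the confectioner's forgone profit from cutting 5→4: 132 = 132.

$132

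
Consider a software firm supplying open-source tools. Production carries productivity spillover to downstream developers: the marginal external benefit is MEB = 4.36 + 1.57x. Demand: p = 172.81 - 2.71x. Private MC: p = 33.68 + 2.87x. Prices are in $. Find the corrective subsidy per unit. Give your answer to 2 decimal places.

subsidy = $60.54 per unit

Social marginal cost = private MC − MEB = 29.32 + 1.30x.
Set SMC = demand: 29.32 + 1.30x = 172.81 - 2.71x → x* = 35.7830.
The Pigouvian subsidy equals MEB at x*: 4.36 + 1.57×35.7830 = 60.5393.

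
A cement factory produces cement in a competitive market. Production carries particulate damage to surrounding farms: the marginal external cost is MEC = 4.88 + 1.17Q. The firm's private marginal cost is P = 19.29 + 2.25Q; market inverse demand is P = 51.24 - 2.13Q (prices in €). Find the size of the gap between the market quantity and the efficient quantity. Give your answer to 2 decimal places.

Market equilibrium (private): 19.29 + 2.25Q = 51.24 - 2.13Q → Q_m = 7.2945.
Social marginal cost = private MC + MEC = 24.17 + 3.42Q.
Set SMC = demand: 24.17 + 3.42Q = 51.24 - 2.13Q → Q* = 4.8775.
Gap = |7.2945 − 4.8775| = 2.4170.

2.42 units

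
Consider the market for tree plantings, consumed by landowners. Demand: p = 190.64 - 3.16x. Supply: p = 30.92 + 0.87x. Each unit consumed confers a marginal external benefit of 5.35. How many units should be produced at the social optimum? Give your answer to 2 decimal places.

x* = 40.96

Social marginal benefit = demand + MEB = 195.99 - 3.16x.
Set SMB = MC: 195.99 - 3.16x = 30.92 + 0.87x → x* = 40.9603.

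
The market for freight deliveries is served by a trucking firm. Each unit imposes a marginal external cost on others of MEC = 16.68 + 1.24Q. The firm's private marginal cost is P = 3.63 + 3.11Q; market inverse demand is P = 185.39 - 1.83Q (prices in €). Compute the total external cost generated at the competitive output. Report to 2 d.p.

Market equilibrium (private): 3.63 + 3.11Q = 185.39 - 1.83Q → Q_m = 36.7935.
Total external cost = ∫₀^{Q_m} (16.68 + 1.24Q) dQ = 16.68×36.7935 + ½×1.24×36.7935² = 1453.0478.

€1453.05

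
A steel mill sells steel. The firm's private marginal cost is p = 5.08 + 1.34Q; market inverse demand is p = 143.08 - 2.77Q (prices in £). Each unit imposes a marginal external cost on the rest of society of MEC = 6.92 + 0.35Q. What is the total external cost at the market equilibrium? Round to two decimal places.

Market equilibrium (private): 5.08 + 1.34Q = 143.08 - 2.77Q → Q_m = 33.5766.
Total external cost = ∫₀^{Q_m} (6.92 + 0.35Q) dQ = 6.92×33.5766 + ½×0.35×33.5766² = 429.6430.

£429.64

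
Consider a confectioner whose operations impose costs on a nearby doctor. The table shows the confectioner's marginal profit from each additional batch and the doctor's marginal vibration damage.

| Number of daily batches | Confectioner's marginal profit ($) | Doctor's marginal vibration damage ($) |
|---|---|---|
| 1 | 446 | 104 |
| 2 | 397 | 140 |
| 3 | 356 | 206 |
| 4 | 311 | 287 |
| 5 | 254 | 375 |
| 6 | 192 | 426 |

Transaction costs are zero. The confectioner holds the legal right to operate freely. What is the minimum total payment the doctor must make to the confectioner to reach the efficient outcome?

$446

Left alone the confectioner would choose level 6 (marginal profit stays positive).
Efficient level: k* = 4 (marginal profit ≥ marginal vibration damage through 4).
The doctor must at least cover the confectioner's forgone profit from cutting 6→4: 254 + 192 = 446.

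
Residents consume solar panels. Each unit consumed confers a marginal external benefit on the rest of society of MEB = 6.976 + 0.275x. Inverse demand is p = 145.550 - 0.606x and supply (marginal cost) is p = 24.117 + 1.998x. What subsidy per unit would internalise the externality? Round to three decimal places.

Social marginal benefit = demand + MEB = 152.526 - 0.331x.
Set SMB = MC: 152.526 - 0.331x = 24.117 + 1.998x → x* = 55.1348.
The Pigouvian subsidy equals MEB at x*: 6.976 + 0.275×55.1348 = 22.1381.

subsidy = 22.138 per unit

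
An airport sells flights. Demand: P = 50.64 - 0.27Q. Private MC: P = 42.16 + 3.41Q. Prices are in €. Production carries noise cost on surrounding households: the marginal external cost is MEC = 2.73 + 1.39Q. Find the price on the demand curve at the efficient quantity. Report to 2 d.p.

P = €50.33

Social marginal cost = private MC + MEC = 44.89 + 4.80Q.
Set SMC = demand: 44.89 + 4.80Q = 50.64 - 0.27Q → Q* = 1.1341.
Consumer price on the demand curve at Q*: 50.64 − 0.27×1.1341 = 50.3338.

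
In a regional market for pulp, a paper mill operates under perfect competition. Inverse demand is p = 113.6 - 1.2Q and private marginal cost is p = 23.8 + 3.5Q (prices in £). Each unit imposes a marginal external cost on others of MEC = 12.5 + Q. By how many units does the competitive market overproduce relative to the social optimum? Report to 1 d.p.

5.5 units

Market equilibrium (private): 23.8 + 3.5Q = 113.6 - 1.2Q → Q_m = 19.1064.
Social marginal cost = private MC + MEC = 36.3 + 4.5Q.
Set SMC = demand: 36.3 + 4.5Q = 113.6 - 1.2Q → Q* = 13.5614.
Gap = |19.1064 − 13.5614| = 5.5450.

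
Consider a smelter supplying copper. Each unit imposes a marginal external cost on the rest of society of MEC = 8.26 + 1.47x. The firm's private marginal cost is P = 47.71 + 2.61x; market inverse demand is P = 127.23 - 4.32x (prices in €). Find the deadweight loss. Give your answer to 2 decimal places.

Market equilibrium (private): 47.71 + 2.61x = 127.23 - 4.32x → x_m = 11.4747.
Social marginal cost = private MC + MEC = 55.97 + 4.08x.
Set SMC = demand: 55.97 + 4.08x = 127.23 - 4.32x → x* = 8.4833.
The welfare-loss triangle has base |x_m − x*| and height MEC(x_m) (the vertical gap between SMC and demand is zero at x* and MEC at x_m).
DWL = ½ × 2.9914 × 25.1279 = 37.5838.

DWL = €37.58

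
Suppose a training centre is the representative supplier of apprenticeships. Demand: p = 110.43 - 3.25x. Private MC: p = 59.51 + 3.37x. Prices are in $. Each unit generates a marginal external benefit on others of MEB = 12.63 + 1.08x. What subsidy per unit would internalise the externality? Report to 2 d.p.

Social marginal cost = private MC − MEB = 46.88 + 2.29x.
Set SMC = demand: 46.88 + 2.29x = 110.43 - 3.25x → x* = 11.4711.
The Pigouvian subsidy equals MEB at x*: 12.63 + 1.08×11.4711 = 25.0188.

subsidy = $25.02 per unit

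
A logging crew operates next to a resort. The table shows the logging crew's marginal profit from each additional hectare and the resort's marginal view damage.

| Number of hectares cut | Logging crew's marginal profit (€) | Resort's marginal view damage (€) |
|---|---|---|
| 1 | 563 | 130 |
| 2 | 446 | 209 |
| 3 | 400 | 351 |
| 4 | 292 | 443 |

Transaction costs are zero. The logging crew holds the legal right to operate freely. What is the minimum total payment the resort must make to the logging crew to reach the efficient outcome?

Left alone the logging crew would choose level 4 (marginal profit stays positive).
Efficient level: k* = 3 (marginal profit ≥ marginal view damage through 3).
The resort must at least cover the logging crew's forgone profit from cutting 4→3: 292 = 292.

€292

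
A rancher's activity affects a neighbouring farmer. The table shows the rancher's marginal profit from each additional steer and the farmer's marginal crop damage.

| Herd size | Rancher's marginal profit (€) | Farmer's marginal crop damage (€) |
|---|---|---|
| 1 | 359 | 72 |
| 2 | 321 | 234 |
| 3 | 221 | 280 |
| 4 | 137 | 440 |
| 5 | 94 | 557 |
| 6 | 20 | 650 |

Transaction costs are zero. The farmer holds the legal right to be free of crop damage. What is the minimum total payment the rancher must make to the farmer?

Efficient level: marginal profit ≥ marginal crop damage through level 2, so k* = 2.
With the farmer holding the right, the rancher must at least compensate total damage at k*: 72 + 234 = 306.

€306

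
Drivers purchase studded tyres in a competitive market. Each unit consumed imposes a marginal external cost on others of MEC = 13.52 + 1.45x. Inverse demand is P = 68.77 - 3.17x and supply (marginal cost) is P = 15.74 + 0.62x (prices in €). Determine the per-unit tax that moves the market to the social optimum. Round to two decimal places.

Social marginal benefit = demand − MEC = 55.25 - 4.62x.
Set SMB = MC: 55.25 - 4.62x = 15.74 + 0.62x → x* = 7.5401.
The Pigouvian tax equals MEC at x*: 13.52 + 1.45×7.5401 = 24.4531.

tax = €24.45 per unit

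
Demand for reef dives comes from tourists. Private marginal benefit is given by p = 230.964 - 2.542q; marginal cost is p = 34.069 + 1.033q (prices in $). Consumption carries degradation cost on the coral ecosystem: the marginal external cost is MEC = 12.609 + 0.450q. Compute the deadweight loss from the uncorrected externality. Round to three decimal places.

DWL = $173.694

Market equilibrium (private): 34.069 + 1.033q = 230.964 - 2.542q → q_m = 55.0755.
Social marginal benefit = demand − MEC = 218.355 - 2.992q.
Set SMB = MC: 218.355 - 2.992q = 34.069 + 1.033q → q* = 45.7853.
Height of the DWL triangle at q_m is MC(q_m) − SMB(q_m) = MEC(q_m) = 37.3930.
DWL = ½ × 9.2902 × 37.3930 = 173.6942.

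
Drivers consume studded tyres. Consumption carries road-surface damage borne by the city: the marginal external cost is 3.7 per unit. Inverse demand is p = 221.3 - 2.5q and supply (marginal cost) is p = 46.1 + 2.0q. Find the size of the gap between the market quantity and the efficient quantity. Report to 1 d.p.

Market equilibrium (private): 46.1 + 2.0q = 221.3 - 2.5q → q_m = 38.9333.
Social marginal benefit = demand − MEC = 217.6 - 2.5q.
Set SMB = MC: 217.6 - 2.5q = 46.1 + 2.0q → q* = 38.1111.
Gap = |38.9333 − 38.1111| = 0.8222.

0.8 units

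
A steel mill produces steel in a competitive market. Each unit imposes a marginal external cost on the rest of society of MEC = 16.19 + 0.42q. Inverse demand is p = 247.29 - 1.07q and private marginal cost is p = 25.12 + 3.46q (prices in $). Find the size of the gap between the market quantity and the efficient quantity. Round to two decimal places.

7.43 units

Market equilibrium (private): 25.12 + 3.46q = 247.29 - 1.07q → q_m = 49.0442.
Social marginal cost = private MC + MEC = 41.31 + 3.88q.
Set SMC = demand: 41.31 + 3.88q = 247.29 - 1.07q → q* = 41.6121.
Gap = |49.0442 − 41.6121| = 7.4321.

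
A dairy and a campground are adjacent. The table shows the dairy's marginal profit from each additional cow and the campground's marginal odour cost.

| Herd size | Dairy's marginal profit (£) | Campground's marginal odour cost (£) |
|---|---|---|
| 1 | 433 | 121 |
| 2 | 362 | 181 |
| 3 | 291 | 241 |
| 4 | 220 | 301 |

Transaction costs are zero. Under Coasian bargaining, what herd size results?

Bargaining reaches the level where marginal profit last exceeds marginal odour cost.
That holds through level 3 (291 ≥ 241) but not at 4 (220 < 301).

3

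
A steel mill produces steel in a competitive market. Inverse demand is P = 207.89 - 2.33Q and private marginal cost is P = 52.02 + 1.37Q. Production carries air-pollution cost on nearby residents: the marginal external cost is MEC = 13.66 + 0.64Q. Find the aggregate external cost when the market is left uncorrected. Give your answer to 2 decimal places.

1143.35

Market equilibrium (private): 52.02 + 1.37Q = 207.89 - 2.33Q → Q_m = 42.1270.
Total external cost = ∫₀^{Q_m} (13.66 + 0.64Q) dQ = 13.66×42.1270 + ½×0.64×42.1270² = 1143.3537.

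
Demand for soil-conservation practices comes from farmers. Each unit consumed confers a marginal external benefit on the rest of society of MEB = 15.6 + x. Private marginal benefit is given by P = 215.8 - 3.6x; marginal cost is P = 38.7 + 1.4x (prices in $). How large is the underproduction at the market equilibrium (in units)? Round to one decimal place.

12.8 units

Market equilibrium (private): 38.7 + 1.4x = 215.8 - 3.6x → x_m = 35.4200.
Social marginal benefit = demand + MEB = 231.4 - 2.6x.
Set SMB = MC: 231.4 - 2.6x = 38.7 + 1.4x → x* = 48.1750.
Gap = |35.4200 − 48.1750| = 12.7550.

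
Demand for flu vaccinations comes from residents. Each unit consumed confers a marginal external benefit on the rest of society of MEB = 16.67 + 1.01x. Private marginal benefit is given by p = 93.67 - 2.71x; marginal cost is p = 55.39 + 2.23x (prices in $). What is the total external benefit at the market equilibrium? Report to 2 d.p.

Market equilibrium (private): 55.39 + 2.23x = 93.67 - 2.71x → x_m = 7.7490.
Total external benefit = ∫₀^{x_m} (16.67 + 1.01x) dx = 16.67×7.7490 + ½×1.01×7.7490² = 159.4996.

$159.50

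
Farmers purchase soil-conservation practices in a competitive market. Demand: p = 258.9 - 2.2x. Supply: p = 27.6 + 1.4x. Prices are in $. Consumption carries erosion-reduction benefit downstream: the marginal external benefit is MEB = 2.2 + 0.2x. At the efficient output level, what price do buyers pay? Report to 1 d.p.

Social marginal benefit = demand + MEB = 261.1 - 2.0x.
Set SMB = MC: 261.1 - 2.0x = 27.6 + 1.4x → x* = 68.6765.
Consumer price on the demand curve at x*: 258.9 − 2.2×68.6765 = 107.8117.

P = $107.8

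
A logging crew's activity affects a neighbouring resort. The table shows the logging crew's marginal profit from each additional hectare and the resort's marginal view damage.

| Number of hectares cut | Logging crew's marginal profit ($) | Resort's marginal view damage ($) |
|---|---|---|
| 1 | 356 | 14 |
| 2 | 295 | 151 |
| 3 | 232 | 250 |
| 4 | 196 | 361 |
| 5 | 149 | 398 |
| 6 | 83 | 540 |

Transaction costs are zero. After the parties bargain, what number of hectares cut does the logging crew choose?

2

Bargaining reaches the level where marginal profit last exceeds marginal view damage.
That holds through level 2 (295 ≥ 151) but not at 3 (232 < 250).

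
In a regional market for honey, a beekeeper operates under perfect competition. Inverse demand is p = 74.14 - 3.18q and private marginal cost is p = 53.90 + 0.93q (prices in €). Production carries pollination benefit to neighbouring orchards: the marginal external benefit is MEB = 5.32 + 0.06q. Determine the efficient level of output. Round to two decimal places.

q* = 6.31

Social marginal cost = private MC − MEB = 48.58 + 0.87q.
Set SMC = demand: 48.58 + 0.87q = 74.14 - 3.18q → q* = 6.3111.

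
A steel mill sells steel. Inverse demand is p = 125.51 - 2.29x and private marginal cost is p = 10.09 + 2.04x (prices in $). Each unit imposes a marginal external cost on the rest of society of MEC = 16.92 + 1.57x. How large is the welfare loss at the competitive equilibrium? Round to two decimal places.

Market equilibrium (private): 10.09 + 2.04x = 125.51 - 2.29x → x_m = 26.6559.
Social marginal cost = private MC + MEC = 27.01 + 3.61x.
Set SMC = demand: 27.01 + 3.61x = 125.51 - 2.29x → x* = 16.6949.
Height of the DWL triangle at x_m is SMC(x_m) − demand(x_m) = MEC(x_m) = 58.7697.
DWL = ½ × 9.9610 × 58.7697 = 292.7025.

DWL = $292.70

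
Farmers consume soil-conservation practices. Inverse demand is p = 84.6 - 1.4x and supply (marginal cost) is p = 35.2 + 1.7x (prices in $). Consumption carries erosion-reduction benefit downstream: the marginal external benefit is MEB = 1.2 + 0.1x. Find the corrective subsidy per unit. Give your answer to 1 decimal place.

Social marginal benefit = demand + MEB = 85.8 - 1.3x.
Set SMB = MC: 85.8 - 1.3x = 35.2 + 1.7x → x* = 16.8667.
The Pigouvian subsidy equals MEB at x*: 1.2 + 0.1×16.8667 = 2.8867.

subsidy = $2.9 per unit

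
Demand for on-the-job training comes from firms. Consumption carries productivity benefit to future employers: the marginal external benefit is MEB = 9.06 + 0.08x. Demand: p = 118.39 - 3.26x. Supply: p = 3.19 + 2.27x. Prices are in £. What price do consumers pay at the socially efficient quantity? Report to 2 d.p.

P = £44.06

Social marginal benefit = demand + MEB = 127.45 - 3.18x.
Set SMB = MC: 127.45 - 3.18x = 3.19 + 2.27x → x* = 22.8000.
Consumer price on the demand curve at x*: 118.39 − 3.26×22.8000 = 44.0620.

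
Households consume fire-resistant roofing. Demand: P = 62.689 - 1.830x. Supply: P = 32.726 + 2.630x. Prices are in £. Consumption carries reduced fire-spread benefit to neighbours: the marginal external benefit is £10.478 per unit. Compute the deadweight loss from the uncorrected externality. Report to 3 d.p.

Market equilibrium (private): 32.726 + 2.630x = 62.689 - 1.830x → x_m = 6.7182.
Social marginal benefit = demand + MEB = 73.167 - 1.830x.
Set SMB = MC: 73.167 - 1.830x = 32.726 + 2.630x → x* = 9.0675.
The welfare-loss triangle has base |x_m − x*| and height MEB(x_m) (the vertical gap between SMB and MC is zero at x* and MEB at x_m).
DWL = ½ × 2.3493 × 10.4780 = 12.3080.

DWL = £12.308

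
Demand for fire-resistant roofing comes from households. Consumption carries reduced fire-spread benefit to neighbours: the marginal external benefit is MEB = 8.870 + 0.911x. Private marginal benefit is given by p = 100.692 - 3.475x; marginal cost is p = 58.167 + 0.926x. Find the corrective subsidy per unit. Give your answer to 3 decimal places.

subsidy = 22.286 per unit

Social marginal benefit = demand + MEB = 109.562 - 2.564x.
Set SMB = MC: 109.562 - 2.564x = 58.167 + 0.926x → x* = 14.7264.
The Pigouvian subsidy equals MEB at x*: 8.870 + 0.911×14.7264 = 22.2858.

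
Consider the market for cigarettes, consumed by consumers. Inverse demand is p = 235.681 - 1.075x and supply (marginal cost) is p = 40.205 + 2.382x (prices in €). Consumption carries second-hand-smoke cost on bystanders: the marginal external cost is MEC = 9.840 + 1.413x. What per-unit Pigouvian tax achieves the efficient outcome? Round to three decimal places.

Social marginal benefit = demand − MEC = 225.841 - 2.488x.
Set SMB = MC: 225.841 - 2.488x = 40.205 + 2.382x → x* = 38.1183.
The Pigouvian tax equals MEC at x*: 9.840 + 1.413×38.1183 = 63.7012.

tax = €63.701 per unit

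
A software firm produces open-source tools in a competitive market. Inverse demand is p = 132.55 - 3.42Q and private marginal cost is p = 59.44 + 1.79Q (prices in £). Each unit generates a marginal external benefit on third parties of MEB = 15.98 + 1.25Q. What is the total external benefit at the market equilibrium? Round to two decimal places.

£347.31

Market equilibrium (private): 59.44 + 1.79Q = 132.55 - 3.42Q → Q_m = 14.0326.
Total external benefit = ∫₀^{Q_m} (15.98 + 1.25Q) dQ = 15.98×14.0326 + ½×1.25×14.0326² = 347.3121.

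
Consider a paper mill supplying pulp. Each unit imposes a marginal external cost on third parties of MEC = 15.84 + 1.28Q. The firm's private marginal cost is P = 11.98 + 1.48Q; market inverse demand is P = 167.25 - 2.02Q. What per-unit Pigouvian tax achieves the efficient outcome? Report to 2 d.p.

tax = 53.18 per unit

Social marginal cost = private MC + MEC = 27.82 + 2.76Q.
Set SMC = demand: 27.82 + 2.76Q = 167.25 - 2.02Q → Q* = 29.1695.
The Pigouvian tax equals MEC at Q*: 15.84 + 1.28×29.1695 = 53.1770.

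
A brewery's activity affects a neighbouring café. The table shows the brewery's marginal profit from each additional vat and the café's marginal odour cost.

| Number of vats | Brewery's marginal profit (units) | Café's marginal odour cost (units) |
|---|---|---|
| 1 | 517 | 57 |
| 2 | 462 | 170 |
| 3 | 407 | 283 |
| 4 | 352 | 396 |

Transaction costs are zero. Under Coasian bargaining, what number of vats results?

Bargaining reaches the level where marginal profit last exceeds marginal odour cost.
That holds through level 3 (407 ≥ 283) but not at 4 (352 < 396).

3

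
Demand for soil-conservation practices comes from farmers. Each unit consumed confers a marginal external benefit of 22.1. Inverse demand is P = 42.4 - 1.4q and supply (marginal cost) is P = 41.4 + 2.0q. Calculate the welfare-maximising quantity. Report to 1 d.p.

Social marginal benefit = demand + MEB = 64.5 - 1.4q.
Set SMB = MC: 64.5 - 1.4q = 41.4 + 2.0q → q* = 6.7941.

q* = 6.8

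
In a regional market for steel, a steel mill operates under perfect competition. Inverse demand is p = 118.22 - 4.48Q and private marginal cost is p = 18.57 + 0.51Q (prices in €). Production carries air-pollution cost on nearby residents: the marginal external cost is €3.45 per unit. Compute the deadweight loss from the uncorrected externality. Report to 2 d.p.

Market equilibrium (private): 18.57 + 0.51Q = 118.22 - 4.48Q → Q_m = 19.9699.
Social marginal cost = private MC + MEC = 22.02 + 0.51Q.
Set SMC = demand: 22.02 + 0.51Q = 118.22 - 4.48Q → Q* = 19.2786.
Between Q* and Q_m the wedge SMC − demand runs linearly from 0 to MEC(Q_m), so the loss is a triangle.
DWL = ½ × 0.6913 × 3.4500 = 1.1925.

DWL = €1.19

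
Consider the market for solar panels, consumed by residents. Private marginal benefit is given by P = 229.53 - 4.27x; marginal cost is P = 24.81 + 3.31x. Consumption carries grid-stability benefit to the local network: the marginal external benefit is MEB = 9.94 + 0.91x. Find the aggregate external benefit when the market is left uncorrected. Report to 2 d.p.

600.35

Market equilibrium (private): 24.81 + 3.31x = 229.53 - 4.27x → x_m = 27.0079.
Total external benefit = ∫₀^{x_m} (9.94 + 0.91x) dx = 9.94×27.0079 + ½×0.91×27.0079² = 600.3477.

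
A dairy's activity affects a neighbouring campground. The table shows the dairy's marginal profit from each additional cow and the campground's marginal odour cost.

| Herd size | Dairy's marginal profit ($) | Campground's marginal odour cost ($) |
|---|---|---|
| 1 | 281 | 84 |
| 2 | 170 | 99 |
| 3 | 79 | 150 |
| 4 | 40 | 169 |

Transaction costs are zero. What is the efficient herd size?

2

Bargaining reaches the level where marginal profit last exceeds marginal odour cost.
That holds through level 2 (170 ≥ 99) but not at 3 (79 < 150).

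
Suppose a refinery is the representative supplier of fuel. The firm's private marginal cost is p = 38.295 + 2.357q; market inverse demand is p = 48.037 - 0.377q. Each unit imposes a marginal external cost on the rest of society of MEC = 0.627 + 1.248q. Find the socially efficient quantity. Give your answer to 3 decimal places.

q* = 2.289

Social marginal cost = private MC + MEC = 38.922 + 3.605q.
Set SMC = demand: 38.922 + 3.605q = 48.037 - 0.377q → q* = 2.2891.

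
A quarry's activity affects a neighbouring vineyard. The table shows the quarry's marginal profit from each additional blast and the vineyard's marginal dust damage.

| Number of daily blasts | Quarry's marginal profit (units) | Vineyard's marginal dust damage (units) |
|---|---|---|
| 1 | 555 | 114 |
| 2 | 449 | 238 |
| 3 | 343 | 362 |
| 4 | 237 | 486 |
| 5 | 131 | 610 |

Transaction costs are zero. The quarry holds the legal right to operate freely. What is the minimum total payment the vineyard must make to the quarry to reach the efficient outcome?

Left alone the quarry would choose level 5 (marginal profit stays positive).
Efficient level: k* = 2 (marginal profit ≥ marginal dust damage through 2).
The vineyard must at least cover the quarry's forgone profit from cutting 5→2: 343 + 237 + 131 = 711.

711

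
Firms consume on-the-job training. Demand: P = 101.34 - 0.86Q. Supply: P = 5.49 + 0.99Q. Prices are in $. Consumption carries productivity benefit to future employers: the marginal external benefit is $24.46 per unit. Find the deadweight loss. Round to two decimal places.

Market equilibrium (private): 5.49 + 0.99Q = 101.34 - 0.86Q → Q_m = 51.8108.
Social marginal benefit = demand + MEB = 125.80 - 0.86Q.
Set SMB = MC: 125.80 - 0.86Q = 5.49 + 0.99Q → Q* = 65.0324.
Between Q* and Q_m the wedge SMB − MC runs linearly from 0 to MEB(Q_m), so the loss is a triangle.
DWL = ½ × 13.2216 × 24.4600 = 161.7002.

DWL = $161.70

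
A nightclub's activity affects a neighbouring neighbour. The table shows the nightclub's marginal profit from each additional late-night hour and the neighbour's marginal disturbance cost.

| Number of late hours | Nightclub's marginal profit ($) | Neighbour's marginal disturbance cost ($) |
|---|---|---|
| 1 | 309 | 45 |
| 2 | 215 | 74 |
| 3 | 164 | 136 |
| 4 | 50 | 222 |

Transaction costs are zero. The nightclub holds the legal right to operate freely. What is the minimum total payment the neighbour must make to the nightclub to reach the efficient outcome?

Left alone the nightclub would choose level 4 (marginal profit stays positive).
Efficient level: k* = 3 (marginal profit ≥ marginal disturbance cost through 3).
The neighbour must at least cover the nightclub's forgone profit from cutting 4→3: 50 = 50.

$50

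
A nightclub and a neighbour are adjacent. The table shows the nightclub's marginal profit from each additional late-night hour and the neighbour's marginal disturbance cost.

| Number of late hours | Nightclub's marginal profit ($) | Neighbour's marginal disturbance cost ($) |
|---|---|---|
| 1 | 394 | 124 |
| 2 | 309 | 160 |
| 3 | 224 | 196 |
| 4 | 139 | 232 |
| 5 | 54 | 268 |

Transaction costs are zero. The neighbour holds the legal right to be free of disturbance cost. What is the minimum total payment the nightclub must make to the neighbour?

$480

Efficient level: marginal profit ≥ marginal disturbance cost through level 3, so k* = 3.
With the neighbour holding the right, the nightclub must at least compensate total damage at k*: 124 + 160 + 196 = 480.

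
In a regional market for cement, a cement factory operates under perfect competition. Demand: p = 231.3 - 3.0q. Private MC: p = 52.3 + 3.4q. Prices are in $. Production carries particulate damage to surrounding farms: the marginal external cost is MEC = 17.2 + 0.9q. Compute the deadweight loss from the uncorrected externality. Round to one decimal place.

Market equilibrium (private): 52.3 + 3.4q = 231.3 - 3.0q → q_m = 27.9688.
Social marginal cost = private MC + MEC = 69.5 + 4.3q.
Set SMC = demand: 69.5 + 4.3q = 231.3 - 3.0q → q* = 22.1644.
Height of the DWL triangle at q_m is SMC(q_m) − demand(q_m) = MEC(q_m) = 42.3719.
DWL = ½ × 5.8044 × 42.3719 = 122.9717.

DWL = $123.0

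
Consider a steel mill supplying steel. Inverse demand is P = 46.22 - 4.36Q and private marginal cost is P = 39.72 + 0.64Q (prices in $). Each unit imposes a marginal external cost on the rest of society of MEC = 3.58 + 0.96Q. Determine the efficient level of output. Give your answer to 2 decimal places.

Social marginal cost = private MC + MEC = 43.30 + 1.60Q.
Set SMC = demand: 43.30 + 1.60Q = 46.22 - 4.36Q → Q* = 0.4899.

Q* = 0.49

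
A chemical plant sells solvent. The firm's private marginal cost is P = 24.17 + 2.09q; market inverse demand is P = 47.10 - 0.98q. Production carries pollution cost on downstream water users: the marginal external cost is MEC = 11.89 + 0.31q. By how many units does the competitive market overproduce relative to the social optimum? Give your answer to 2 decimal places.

4.20 units

Market equilibrium (private): 24.17 + 2.09q = 47.10 - 0.98q → q_m = 7.4691.
Social marginal cost = private MC + MEC = 36.06 + 2.40q.
Set SMC = demand: 36.06 + 2.40q = 47.10 - 0.98q → q* = 3.2663.
Gap = |7.4691 − 3.2663| = 4.2028.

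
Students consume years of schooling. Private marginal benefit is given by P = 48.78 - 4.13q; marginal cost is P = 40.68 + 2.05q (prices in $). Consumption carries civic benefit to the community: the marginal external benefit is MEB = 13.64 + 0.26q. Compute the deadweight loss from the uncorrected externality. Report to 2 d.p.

DWL = $16.51

Market equilibrium (private): 40.68 + 2.05q = 48.78 - 4.13q → q_m = 1.3107.
Social marginal benefit = demand + MEB = 62.42 - 3.87q.
Set SMB = MC: 62.42 - 3.87q = 40.68 + 2.05q → q* = 3.6723.
Between q* and q_m the wedge SMB − MC runs linearly from 0 to MEB(q_m), so the loss is a triangle.
DWL = ½ × 2.3616 × 13.9808 = 16.5085.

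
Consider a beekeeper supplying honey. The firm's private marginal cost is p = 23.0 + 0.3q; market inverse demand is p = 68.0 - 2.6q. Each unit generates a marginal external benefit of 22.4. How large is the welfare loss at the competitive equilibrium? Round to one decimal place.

DWL = 86.5

Market equilibrium (private): 23.0 + 0.3q = 68.0 - 2.6q → q_m = 15.5172.
Social marginal cost = private MC − MEB = 0.6 + 0.3q.
Set SMC = demand: 0.6 + 0.3q = 68.0 - 2.6q → q* = 23.2414.
Between q* and q_m the wedge demand − SMC runs linearly from 0 to MEB(q_m), so the loss is a triangle.
DWL = ½ × 7.7242 × 22.4000 = 86.5110.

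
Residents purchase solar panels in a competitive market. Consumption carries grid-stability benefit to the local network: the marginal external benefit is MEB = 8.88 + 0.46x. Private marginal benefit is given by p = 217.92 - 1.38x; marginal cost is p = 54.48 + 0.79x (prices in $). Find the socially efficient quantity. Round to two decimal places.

x* = 100.77

Social marginal benefit = demand + MEB = 226.80 - 0.92x.
Set SMB = MC: 226.80 - 0.92x = 54.48 + 0.79x → x* = 100.7719.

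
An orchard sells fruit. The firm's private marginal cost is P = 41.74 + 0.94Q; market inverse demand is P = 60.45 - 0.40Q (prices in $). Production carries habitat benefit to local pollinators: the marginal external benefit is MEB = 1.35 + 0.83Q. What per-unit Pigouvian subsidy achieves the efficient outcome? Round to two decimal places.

subsidy = $34.00 per unit

Social marginal cost = private MC − MEB = 40.39 + 0.11Q.
Set SMC = demand: 40.39 + 0.11Q = 60.45 - 0.40Q → Q* = 39.3333.
The Pigouvian subsidy equals MEB at Q*: 1.35 + 0.83×39.3333 = 33.9966.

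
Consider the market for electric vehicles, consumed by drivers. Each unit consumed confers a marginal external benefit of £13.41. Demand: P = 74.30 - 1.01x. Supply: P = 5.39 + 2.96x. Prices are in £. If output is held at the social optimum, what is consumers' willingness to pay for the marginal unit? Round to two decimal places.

P = £53.36

Social marginal benefit = demand + MEB = 87.71 - 1.01x.
Set SMB = MC: 87.71 - 1.01x = 5.39 + 2.96x → x* = 20.7355.
Consumer price on the demand curve at x*: 74.30 − 1.01×20.7355 = 53.3571.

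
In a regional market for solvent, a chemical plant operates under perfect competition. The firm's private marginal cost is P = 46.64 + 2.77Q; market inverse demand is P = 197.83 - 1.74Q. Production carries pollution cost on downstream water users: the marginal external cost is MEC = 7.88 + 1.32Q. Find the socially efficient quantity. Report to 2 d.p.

Q* = 24.58

Social marginal cost = private MC + MEC = 54.52 + 4.09Q.
Set SMC = demand: 54.52 + 4.09Q = 197.83 - 1.74Q → Q* = 24.5815.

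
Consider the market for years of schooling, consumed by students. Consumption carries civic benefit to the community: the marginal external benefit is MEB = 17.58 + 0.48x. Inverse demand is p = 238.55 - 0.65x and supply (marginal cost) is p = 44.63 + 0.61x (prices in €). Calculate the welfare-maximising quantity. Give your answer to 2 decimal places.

Social marginal benefit = demand + MEB = 256.13 - 0.17x.
Set SMB = MC: 256.13 - 0.17x = 44.63 + 0.61x → x* = 271.1538.

x* = 271.15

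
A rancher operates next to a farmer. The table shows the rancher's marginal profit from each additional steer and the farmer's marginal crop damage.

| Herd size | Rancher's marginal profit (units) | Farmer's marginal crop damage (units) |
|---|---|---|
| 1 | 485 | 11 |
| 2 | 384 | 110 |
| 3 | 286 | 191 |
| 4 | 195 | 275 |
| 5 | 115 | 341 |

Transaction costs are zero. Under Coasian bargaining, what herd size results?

Bargaining reaches the level where marginal profit last exceeds marginal crop damage.
That holds through level 3 (286 ≥ 191) but not at 4 (195 < 275).

3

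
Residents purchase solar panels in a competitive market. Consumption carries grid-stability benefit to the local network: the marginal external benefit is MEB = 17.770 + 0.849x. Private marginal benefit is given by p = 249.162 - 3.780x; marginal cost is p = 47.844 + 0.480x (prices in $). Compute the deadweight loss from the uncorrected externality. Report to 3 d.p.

DWL = $491.273

Market equilibrium (private): 47.844 + 0.480x = 249.162 - 3.780x → x_m = 47.2577.
Social marginal benefit = demand + MEB = 266.932 - 2.931x.
Set SMB = MC: 266.932 - 2.931x = 47.844 + 0.480x → x* = 64.2298.
Height of the DWL triangle at x_m is SMB(x_m) − MC(x_m) = MEB(x_m) = 57.8918.
DWL = ½ × 16.9721 × 57.8918 = 491.2727.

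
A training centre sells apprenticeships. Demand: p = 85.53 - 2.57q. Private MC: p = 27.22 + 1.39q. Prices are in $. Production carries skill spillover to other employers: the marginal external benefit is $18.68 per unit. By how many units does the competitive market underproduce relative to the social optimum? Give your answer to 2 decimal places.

Market equilibrium (private): 27.22 + 1.39q = 85.53 - 2.57q → q_m = 14.7247.
Social marginal cost = private MC − MEB = 8.54 + 1.39q.
Set SMC = demand: 8.54 + 1.39q = 85.53 - 2.57q → q* = 19.4419.
Gap = |14.7247 − 19.4419| = 4.7172.

4.72 units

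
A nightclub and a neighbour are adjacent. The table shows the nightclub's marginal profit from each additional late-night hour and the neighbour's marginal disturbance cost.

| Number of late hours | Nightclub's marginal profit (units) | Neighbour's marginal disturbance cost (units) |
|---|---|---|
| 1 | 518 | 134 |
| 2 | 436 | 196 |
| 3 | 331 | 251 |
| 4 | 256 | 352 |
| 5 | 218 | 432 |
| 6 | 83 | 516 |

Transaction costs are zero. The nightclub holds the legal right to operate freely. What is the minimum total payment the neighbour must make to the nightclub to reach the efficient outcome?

Left alone the nightclub would choose level 6 (marginal profit stays positive).
Efficient level: k* = 3 (marginal profit ≥ marginal disturbance cost through 3).
The neighbour must at least cover the nightclub's forgone profit from cutting 6→3: 256 + 218 + 83 = 557.

557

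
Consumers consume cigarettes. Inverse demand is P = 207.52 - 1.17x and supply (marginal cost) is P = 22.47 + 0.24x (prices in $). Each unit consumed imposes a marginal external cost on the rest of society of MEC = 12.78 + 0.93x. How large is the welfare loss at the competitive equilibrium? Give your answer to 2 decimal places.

Market equilibrium (private): 22.47 + 0.24x = 207.52 - 1.17x → x_m = 131.2411.
Social marginal benefit = demand − MEC = 194.74 - 2.10x.
Set SMB = MC: 194.74 - 2.10x = 22.47 + 0.24x → x* = 73.6197.
The welfare-loss triangle has base |x_m − x*| and height MEC(x_m) (the vertical gap between SMB and MC is zero at x* and MEC at x_m).
DWL = ½ × 57.6214 × 134.8343 = 3884.6706.

DWL = $3884.67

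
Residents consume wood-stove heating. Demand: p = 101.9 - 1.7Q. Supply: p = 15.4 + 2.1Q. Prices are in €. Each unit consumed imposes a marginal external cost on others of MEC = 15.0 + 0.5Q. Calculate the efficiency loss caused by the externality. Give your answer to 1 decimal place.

DWL = €80.9

Market equilibrium (private): 15.4 + 2.1Q = 101.9 - 1.7Q → Q_m = 22.7632.
Social marginal benefit = demand − MEC = 86.9 - 2.2Q.
Set SMB = MC: 86.9 - 2.2Q = 15.4 + 2.1Q → Q* = 16.6279.
Between Q* and Q_m the wedge MC − SMB runs linearly from 0 to MEC(Q_m), so the loss is a triangle.
DWL = ½ × 6.1353 × 26.3816 = 80.9295.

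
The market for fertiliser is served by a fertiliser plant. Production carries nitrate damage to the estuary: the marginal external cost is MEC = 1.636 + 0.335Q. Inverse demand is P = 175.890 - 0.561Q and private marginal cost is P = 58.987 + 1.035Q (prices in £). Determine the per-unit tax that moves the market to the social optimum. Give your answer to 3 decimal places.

Social marginal cost = private MC + MEC = 60.623 + 1.370Q.
Set SMC = demand: 60.623 + 1.370Q = 175.890 - 0.561Q → Q* = 59.6929.
The Pigouvian tax equals MEC at Q*: 1.636 + 0.335×59.6929 = 21.6331.

tax = £21.633 per unit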